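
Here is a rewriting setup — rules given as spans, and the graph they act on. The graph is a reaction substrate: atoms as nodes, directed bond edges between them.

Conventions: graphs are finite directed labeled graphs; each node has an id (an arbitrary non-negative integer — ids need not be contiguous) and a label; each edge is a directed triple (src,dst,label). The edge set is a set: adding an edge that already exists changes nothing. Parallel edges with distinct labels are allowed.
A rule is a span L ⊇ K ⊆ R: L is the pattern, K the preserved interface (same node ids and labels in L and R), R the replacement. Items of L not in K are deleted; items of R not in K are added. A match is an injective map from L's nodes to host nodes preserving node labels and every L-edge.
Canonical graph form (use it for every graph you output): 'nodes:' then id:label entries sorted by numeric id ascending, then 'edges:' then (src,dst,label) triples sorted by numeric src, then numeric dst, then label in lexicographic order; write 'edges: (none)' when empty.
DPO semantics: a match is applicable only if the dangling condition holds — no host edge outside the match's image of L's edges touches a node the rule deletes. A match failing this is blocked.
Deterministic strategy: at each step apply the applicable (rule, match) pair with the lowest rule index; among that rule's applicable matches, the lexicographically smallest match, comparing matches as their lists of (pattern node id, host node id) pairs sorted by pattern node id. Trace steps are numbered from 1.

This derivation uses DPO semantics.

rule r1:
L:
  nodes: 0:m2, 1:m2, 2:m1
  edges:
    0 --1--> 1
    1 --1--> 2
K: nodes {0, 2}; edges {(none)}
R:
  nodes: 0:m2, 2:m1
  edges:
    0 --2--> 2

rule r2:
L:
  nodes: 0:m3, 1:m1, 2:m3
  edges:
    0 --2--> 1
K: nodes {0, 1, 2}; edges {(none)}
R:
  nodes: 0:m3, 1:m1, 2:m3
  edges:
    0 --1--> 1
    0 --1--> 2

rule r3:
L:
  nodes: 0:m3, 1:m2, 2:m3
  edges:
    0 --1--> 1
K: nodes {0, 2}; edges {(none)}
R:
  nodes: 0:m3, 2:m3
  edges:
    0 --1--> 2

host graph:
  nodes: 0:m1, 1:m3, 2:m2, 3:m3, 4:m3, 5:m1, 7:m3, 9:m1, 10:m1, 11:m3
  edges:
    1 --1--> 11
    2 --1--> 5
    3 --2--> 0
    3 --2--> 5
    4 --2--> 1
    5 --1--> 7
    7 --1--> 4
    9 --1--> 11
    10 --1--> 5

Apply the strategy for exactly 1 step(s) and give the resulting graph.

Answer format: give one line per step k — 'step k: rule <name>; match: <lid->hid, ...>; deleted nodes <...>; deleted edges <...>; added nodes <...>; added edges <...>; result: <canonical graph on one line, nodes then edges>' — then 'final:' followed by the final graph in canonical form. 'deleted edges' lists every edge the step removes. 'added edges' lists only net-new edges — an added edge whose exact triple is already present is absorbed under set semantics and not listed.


step 1: rule r2; match: 0->3, 1->0, 2->1; deleted nodes (none); deleted edges (3,0,2); added nodes (none); added edges (3,0,1); (3,1,1); result: nodes: 0:m1, 1:m3, 2:m2, 3:m3, 4:m3, 5:m1, 7:m3, 9:m1, 10:m1, 11:m3 edges: (1,11,1); (2,5,1); (3,0,1); (3,1,1); (3,5,2); (4,1,2); (5,7,1); (7,4,1); (9,11,1); (10,5,1)
final:
nodes: 0:m1, 1:m3, 2:m2, 3:m3, 4:m3, 5:m1, 7:m3, 9:m1, 10:m1, 11:m3
edges: (1,11,1); (2,5,1); (3,0,1); (3,1,1); (3,5,2); (4,1,2); (5,7,1); (7,4,1); (9,11,1); (10,5,1)


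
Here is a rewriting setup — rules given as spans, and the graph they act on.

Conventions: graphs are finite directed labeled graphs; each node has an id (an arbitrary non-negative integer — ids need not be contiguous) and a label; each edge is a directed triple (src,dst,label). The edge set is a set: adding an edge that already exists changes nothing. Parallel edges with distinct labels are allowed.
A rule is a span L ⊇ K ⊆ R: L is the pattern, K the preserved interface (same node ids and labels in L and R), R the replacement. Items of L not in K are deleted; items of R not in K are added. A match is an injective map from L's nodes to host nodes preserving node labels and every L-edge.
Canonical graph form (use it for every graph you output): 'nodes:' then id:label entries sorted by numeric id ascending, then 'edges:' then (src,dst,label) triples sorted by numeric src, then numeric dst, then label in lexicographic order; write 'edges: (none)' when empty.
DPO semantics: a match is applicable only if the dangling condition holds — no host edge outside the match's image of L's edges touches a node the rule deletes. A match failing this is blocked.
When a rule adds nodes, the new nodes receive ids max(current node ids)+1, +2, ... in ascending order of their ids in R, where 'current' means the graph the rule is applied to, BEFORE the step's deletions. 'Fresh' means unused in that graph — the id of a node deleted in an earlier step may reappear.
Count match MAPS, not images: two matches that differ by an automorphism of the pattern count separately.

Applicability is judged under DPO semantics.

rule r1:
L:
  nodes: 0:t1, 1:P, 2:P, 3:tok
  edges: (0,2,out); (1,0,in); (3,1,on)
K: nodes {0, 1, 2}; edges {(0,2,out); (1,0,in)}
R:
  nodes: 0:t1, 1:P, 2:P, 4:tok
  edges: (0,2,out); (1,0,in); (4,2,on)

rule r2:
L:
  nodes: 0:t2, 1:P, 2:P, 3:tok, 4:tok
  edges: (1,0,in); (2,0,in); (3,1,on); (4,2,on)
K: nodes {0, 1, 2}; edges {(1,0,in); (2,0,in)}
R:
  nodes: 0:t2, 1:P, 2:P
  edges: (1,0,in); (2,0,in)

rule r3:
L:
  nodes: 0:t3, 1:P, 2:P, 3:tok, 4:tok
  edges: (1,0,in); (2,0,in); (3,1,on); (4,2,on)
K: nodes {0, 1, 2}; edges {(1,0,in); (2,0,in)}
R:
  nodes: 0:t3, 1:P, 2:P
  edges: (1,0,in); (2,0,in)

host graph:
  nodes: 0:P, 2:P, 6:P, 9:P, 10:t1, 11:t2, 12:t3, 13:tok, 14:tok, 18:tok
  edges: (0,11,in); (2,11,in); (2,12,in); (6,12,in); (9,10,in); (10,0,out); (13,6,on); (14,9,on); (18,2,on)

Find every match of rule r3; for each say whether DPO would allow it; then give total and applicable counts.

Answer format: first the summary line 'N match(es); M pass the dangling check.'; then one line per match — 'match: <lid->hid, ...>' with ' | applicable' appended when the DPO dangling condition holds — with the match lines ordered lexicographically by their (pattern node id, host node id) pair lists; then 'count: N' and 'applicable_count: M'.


2 match(es); 2 pass the dangling check.
match: 0->12, 1->2, 2->6, 3->18, 4->13 | applicable
match: 0->12, 1->6, 2->2, 3->13, 4->18 | applicable
count: 2
applicable_count: 2


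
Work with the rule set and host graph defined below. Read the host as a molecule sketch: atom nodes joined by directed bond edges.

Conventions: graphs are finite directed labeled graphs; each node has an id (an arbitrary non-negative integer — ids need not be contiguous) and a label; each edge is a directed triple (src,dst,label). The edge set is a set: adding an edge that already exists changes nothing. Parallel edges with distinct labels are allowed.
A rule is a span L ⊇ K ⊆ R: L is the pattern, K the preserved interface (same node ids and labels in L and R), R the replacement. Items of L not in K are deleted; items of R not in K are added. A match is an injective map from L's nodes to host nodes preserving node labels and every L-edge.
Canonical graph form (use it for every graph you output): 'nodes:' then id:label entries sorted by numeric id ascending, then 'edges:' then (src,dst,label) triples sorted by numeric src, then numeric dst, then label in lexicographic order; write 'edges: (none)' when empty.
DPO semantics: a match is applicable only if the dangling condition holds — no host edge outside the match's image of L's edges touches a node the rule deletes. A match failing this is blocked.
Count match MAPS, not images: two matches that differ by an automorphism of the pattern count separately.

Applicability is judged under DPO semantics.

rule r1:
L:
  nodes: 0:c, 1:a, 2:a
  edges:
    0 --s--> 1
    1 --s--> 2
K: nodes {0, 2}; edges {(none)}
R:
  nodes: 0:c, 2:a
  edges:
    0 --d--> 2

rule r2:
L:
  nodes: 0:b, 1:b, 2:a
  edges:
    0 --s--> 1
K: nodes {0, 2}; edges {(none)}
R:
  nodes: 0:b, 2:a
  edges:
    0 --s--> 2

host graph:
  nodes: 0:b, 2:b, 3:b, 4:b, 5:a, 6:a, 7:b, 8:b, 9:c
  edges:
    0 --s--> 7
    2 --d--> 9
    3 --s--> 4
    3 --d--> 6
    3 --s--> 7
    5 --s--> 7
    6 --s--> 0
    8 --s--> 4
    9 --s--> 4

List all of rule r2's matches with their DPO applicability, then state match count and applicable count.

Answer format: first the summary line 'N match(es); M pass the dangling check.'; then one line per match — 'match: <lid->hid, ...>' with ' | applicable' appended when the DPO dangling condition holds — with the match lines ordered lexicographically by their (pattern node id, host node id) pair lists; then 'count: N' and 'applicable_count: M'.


8 match(es); 0 pass the dangling check.
match: 0->0, 1->7, 2->5
match: 0->0, 1->7, 2->6
match: 0->3, 1->4, 2->5
match: 0->3, 1->4, 2->6
match: 0->3, 1->7, 2->5
match: 0->3, 1->7, 2->6
match: 0->8, 1->4, 2->5
match: 0->8, 1->4, 2->6
count: 8
applicable_count: 0


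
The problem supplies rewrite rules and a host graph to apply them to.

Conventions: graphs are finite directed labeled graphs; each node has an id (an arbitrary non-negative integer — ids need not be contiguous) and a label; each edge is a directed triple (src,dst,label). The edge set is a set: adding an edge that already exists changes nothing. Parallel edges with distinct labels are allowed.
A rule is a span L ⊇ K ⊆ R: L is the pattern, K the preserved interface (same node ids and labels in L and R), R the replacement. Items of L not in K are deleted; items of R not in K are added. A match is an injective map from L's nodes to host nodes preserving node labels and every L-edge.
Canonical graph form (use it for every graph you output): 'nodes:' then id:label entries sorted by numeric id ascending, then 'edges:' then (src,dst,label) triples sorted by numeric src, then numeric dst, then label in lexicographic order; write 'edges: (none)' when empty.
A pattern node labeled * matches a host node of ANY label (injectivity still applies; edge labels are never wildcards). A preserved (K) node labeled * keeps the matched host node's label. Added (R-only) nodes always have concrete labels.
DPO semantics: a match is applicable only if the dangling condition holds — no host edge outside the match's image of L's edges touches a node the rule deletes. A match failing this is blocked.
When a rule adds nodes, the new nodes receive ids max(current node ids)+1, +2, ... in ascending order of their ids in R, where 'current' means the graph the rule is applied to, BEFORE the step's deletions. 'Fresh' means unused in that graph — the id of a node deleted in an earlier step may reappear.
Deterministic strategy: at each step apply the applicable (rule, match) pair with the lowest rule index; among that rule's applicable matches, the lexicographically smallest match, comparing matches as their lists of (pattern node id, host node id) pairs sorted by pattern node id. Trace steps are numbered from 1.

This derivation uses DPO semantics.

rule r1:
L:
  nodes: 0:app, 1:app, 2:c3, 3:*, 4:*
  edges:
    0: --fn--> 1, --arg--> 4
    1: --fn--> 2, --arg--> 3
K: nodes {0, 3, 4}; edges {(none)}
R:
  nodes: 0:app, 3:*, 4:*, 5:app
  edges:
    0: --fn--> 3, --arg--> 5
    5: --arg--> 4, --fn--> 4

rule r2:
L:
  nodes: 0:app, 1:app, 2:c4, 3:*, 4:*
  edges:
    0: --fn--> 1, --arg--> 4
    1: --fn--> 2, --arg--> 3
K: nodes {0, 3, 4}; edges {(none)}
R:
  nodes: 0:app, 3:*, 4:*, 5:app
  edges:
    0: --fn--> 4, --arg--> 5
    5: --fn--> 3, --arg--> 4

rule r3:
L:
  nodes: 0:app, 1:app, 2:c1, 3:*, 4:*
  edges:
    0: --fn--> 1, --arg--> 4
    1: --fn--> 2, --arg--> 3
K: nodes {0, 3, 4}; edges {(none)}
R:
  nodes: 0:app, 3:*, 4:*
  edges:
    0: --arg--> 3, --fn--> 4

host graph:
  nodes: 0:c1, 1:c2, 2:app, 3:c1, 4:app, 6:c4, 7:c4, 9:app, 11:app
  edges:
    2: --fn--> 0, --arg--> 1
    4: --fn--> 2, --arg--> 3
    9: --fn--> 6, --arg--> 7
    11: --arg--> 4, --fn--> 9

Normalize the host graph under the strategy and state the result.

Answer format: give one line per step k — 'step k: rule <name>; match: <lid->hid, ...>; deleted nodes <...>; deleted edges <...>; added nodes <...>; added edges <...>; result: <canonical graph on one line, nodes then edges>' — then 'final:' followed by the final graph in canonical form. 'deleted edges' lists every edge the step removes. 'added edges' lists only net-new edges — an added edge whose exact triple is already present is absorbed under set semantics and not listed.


step 1: rule r2; match: 0->11, 1->9, 2->6, 3->7, 4->4; deleted nodes 6, 9; deleted edges (9,6,fn); (9,7,arg); (11,4,arg); (11,9,fn); added nodes 12; added edges (11,4,fn); (11,12,arg); (12,4,arg); (12,7,fn); result: nodes: 0:c1, 1:c2, 2:app, 3:c1, 4:app, 7:c4, 11:app, 12:app edges: (2,0,fn); (2,1,arg); (4,2,fn); (4,3,arg); (11,4,fn); (11,12,arg); (12,4,arg); (12,7,fn)
step 2: rule r3; match: 0->4, 1->2, 2->0, 3->1, 4->3; deleted nodes 0, 2; deleted edges (2,0,fn); (2,1,arg); (4,2,fn); (4,3,arg); added nodes (none); added edges (4,1,arg); (4,3,fn); result: nodes: 1:c2, 3:c1, 4:app, 7:c4, 11:app, 12:app edges: (4,1,arg); (4,3,fn); (11,4,fn); (11,12,arg); (12,4,arg); (12,7,fn)
final:
nodes: 1:c2, 3:c1, 4:app, 7:c4, 11:app, 12:app
edges: (4,1,arg); (4,3,fn); (11,4,fn); (11,12,arg); (12,4,arg); (12,7,fn)


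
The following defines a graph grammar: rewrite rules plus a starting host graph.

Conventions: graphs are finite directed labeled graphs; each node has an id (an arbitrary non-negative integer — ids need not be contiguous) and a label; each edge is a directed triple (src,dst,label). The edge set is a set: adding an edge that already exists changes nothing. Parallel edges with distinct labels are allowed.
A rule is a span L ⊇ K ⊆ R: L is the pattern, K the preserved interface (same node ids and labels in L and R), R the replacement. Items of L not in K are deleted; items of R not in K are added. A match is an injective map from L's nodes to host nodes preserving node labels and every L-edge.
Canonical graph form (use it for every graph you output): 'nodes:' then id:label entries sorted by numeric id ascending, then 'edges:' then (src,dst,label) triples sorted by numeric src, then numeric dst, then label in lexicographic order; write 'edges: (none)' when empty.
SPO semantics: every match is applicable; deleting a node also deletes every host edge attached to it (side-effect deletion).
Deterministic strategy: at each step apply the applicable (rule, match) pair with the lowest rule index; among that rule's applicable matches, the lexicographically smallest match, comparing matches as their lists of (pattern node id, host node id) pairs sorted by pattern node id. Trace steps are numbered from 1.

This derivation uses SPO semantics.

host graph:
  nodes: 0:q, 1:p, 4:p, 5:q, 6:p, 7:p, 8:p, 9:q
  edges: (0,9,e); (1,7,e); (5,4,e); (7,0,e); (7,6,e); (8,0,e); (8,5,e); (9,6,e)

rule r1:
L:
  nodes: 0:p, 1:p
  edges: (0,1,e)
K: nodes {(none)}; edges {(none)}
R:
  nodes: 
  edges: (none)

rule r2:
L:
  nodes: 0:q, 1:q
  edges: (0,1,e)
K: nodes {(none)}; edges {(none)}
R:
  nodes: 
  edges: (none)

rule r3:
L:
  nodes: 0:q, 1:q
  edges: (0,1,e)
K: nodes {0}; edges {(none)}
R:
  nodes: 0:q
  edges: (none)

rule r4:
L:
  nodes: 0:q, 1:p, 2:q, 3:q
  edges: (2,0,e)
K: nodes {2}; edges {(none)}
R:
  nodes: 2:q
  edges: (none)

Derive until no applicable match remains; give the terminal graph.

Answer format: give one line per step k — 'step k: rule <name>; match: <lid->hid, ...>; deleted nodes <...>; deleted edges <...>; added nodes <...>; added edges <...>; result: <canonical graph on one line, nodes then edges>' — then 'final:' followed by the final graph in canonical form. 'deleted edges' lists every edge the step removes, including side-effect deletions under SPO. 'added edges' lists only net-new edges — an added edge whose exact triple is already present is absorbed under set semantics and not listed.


step 1: rule r1; match: 0->1, 1->7; deleted nodes 1, 7; deleted edges (1,7,e); (7,0,e); (7,6,e); added nodes (none); added edges (none); result: nodes: 0:q, 4:p, 5:q, 6:p, 8:p, 9:q edges: (0,9,e); (5,4,e); (8,0,e); (8,5,e); (9,6,e)
step 2: rule r2; match: 0->0, 1->9; deleted nodes 0, 9; deleted edges (0,9,e); (8,0,e); (9,6,e); added nodes (none); added edges (none); result: nodes: 4:p, 5:q, 6:p, 8:p edges: (5,4,e); (8,5,e)
final:
nodes: 4:p, 5:q, 6:p, 8:p
edges: (5,4,e); (8,5,e)


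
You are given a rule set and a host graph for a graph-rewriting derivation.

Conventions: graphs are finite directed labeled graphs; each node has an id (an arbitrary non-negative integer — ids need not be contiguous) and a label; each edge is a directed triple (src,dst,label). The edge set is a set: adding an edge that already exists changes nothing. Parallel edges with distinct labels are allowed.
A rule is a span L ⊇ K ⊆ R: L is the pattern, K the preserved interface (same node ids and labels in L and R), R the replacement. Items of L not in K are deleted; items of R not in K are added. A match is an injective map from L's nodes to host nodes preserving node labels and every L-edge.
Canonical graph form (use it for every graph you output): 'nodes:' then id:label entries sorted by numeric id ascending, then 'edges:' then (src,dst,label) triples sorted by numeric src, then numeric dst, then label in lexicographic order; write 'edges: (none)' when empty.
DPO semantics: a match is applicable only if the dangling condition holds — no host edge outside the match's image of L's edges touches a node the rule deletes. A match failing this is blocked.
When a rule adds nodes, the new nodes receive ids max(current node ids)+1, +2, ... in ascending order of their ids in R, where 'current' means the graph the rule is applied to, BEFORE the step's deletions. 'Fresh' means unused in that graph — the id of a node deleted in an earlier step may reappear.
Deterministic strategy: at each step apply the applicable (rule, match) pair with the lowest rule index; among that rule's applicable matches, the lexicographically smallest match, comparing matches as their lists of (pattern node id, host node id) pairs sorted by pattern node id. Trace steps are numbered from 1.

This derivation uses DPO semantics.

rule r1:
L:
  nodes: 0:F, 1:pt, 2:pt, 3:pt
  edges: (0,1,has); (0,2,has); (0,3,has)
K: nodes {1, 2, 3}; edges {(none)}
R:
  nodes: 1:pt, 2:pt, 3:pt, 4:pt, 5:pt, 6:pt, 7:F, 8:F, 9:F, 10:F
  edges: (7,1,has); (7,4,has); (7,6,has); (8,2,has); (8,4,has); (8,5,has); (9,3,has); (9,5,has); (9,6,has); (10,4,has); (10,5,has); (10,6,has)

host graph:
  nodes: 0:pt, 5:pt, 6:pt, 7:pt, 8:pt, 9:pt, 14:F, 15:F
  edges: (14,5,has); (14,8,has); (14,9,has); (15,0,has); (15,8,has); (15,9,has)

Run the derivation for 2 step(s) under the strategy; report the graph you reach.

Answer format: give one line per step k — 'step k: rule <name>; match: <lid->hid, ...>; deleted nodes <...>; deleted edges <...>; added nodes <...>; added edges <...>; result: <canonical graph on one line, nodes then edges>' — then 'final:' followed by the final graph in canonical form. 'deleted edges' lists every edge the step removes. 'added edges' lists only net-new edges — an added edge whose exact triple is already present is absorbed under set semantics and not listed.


step 1: rule r1; match: 0->14, 1->5, 2->8, 3->9; deleted nodes 14; deleted edges (14,5,has); (14,8,has); (14,9,has); added nodes 16, 17, 18, 19, 20, 21, 22; added edges (19,5,has); (19,16,has); (19,18,has); (20,8,has); (20,16,has); (20,17,has); (21,9,has); (21,17,has); (21,18,has); (22,16,has); (22,17,has); (22,18,has); result: nodes: 0:pt, 5:pt, 6:pt, 7:pt, 8:pt, 9:pt, 15:F, 16:pt, 17:pt, 18:pt, 19:F, 20:F, 21:F, 22:F edges: (15,0,has); (15,8,has); (15,9,has); (19,5,has); (19,16,has); (19,18,has); (20,8,has); (20,16,has); (20,17,has); (21,9,has); (21,17,has); (21,18,has); (22,16,has); (22,17,has); (22,18,has)
step 2: rule r1; match: 0->15, 1->0, 2->8, 3->9; deleted nodes 15; deleted edges (15,0,has); (15,8,has); (15,9,has); added nodes 23, 24, 25, 26, 27, 28, 29; added edges (26,0,has); (26,23,has); (26,25,has); (27,8,has); (27,23,has); (27,24,has); (28,9,has); (28,24,has); (28,25,has); (29,23,has); (29,24,has); (29,25,has); result: nodes: 0:pt, 5:pt, 6:pt, 7:pt, 8:pt, 9:pt, 16:pt, 17:pt, 18:pt, 19:F, 20:F, 21:F, 22:F, 23:pt, 24:pt, 25:pt, 26:F, 27:F, 28:F, 29:F edges: (19,5,has); (19,16,has); (19,18,has); (20,8,has); (20,16,has); (20,17,has); (21,9,has); (21,17,has); (21,18,has); (22,16,has); (22,17,has); (22,18,has); (26,0,has); (26,23,has); (26,25,has); (27,8,has); (27,23,has); (27,24,has); (28,9,has); (28,24,has); (28,25,has); (29,23,has); (29,24,has); (29,25,has)
final:
nodes: 0:pt, 5:pt, 6:pt, 7:pt, 8:pt, 9:pt, 16:pt, 17:pt, 18:pt, 19:F, 20:F, 21:F, 22:F, 23:pt, 24:pt, 25:pt, 26:F, 27:F, 28:F, 29:F
edges: (19,5,has); (19,16,has); (19,18,has); (20,8,has); (20,16,has); (20,17,has); (21,9,has); (21,17,has); (21,18,has); (22,16,has); (22,17,has); (22,18,has); (26,0,has); (26,23,has); (26,25,has); (27,8,has); (27,23,has); (27,24,has); (28,9,has); (28,24,has); (28,25,has); (29,23,has); (29,24,has); (29,25,has)


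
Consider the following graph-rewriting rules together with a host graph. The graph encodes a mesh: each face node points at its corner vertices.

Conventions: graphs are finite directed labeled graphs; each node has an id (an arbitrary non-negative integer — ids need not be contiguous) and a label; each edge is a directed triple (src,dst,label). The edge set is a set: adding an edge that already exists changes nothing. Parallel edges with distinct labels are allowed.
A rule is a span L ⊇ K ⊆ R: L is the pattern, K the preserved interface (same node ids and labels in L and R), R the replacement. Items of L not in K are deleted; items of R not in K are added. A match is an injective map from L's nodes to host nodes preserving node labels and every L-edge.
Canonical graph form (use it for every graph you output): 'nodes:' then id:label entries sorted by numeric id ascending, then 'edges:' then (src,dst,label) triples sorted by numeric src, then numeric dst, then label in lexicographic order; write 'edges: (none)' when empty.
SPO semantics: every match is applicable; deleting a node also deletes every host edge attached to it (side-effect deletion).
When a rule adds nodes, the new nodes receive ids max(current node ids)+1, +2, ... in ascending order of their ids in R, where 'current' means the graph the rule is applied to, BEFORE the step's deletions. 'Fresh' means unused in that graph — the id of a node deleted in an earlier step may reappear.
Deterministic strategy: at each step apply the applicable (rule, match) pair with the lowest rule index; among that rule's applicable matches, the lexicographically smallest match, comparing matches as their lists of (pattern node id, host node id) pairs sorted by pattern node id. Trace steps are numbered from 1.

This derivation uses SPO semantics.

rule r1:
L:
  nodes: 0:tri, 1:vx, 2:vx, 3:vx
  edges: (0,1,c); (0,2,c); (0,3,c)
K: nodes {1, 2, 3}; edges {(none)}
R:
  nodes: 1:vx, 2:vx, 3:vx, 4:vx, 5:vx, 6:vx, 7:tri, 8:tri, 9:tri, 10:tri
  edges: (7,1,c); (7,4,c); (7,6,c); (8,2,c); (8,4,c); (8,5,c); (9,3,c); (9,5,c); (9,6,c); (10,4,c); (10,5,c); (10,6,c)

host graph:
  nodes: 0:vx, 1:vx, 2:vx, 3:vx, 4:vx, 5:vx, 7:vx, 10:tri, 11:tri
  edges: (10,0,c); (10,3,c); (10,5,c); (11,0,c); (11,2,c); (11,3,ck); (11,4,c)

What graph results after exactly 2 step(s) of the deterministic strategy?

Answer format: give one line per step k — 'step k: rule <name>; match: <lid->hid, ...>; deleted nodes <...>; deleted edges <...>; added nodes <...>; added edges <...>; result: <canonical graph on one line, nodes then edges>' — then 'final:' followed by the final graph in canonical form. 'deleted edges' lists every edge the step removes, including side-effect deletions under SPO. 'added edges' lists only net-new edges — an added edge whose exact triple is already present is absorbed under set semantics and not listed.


step 1: rule r1; match: 0->10, 1->0, 2->3, 3->5; deleted nodes 10; deleted edges (10,0,c); (10,3,c); (10,5,c); added nodes 12, 13, 14, 15, 16, 17, 18; added edges (15,0,c); (15,12,c); (15,14,c); (16,3,c); (16,12,c); (16,13,c); (17,5,c); (17,13,c); (17,14,c); (18,12,c); (18,13,c); (18,14,c); result: nodes: 0:vx, 1:vx, 2:vx, 3:vx, 4:vx, 5:vx, 7:vx, 11:tri, 12:vx, 13:vx, 14:vx, 15:tri, 16:tri, 17:tri, 18:tri edges: (11,0,c); (11,2,c); (11,3,ck); (11,4,c); (15,0,c); (15,12,c); (15,14,c); (16,3,c); (16,12,c); (16,13,c); (17,5,c); (17,13,c); (17,14,c); (18,12,c); (18,13,c); (18,14,c)
step 2: rule r1; match: 0->11, 1->0, 2->2, 3->4; deleted nodes 11; deleted edges (11,0,c); (11,2,c); (11,3,ck); (11,4,c); added nodes 19, 20, 21, 22, 23, 24, 25; added edges (22,0,c); (22,19,c); (22,21,c); (23,2,c); (23,19,c); (23,20,c); (24,4,c); (24,20,c); (24,21,c); (25,19,c); (25,20,c); (25,21,c); result: nodes: 0:vx, 1:vx, 2:vx, 3:vx, 4:vx, 5:vx, 7:vx, 12:vx, 13:vx, 14:vx, 15:tri, 16:tri, 17:tri, 18:tri, 19:vx, 20:vx, 21:vx, 22:tri, 23:tri, 24:tri, 25:tri edges: (15,0,c); (15,12,c); (15,14,c); (16,3,c); (16,12,c); (16,13,c); (17,5,c); (17,13,c); (17,14,c); (18,12,c); (18,13,c); (18,14,c); (22,0,c); (22,19,c); (22,21,c); (23,2,c); (23,19,c); (23,20,c); (24,4,c); (24,20,c); (24,21,c); (25,19,c); (25,20,c); (25,21,c)
final:
nodes: 0:vx, 1:vx, 2:vx, 3:vx, 4:vx, 5:vx, 7:vx, 12:vx, 13:vx, 14:vx, 15:tri, 16:tri, 17:tri, 18:tri, 19:vx, 20:vx, 21:vx, 22:tri, 23:tri, 24:tri, 25:tri
edges: (15,0,c); (15,12,c); (15,14,c); (16,3,c); (16,12,c); (16,13,c); (17,5,c); (17,13,c); (17,14,c); (18,12,c); (18,13,c); (18,14,c); (22,0,c); (22,19,c); (22,21,c); (23,2,c); (23,19,c); (23,20,c); (24,4,c); (24,20,c); (24,21,c); (25,19,c); (25,20,c); (25,21,c)


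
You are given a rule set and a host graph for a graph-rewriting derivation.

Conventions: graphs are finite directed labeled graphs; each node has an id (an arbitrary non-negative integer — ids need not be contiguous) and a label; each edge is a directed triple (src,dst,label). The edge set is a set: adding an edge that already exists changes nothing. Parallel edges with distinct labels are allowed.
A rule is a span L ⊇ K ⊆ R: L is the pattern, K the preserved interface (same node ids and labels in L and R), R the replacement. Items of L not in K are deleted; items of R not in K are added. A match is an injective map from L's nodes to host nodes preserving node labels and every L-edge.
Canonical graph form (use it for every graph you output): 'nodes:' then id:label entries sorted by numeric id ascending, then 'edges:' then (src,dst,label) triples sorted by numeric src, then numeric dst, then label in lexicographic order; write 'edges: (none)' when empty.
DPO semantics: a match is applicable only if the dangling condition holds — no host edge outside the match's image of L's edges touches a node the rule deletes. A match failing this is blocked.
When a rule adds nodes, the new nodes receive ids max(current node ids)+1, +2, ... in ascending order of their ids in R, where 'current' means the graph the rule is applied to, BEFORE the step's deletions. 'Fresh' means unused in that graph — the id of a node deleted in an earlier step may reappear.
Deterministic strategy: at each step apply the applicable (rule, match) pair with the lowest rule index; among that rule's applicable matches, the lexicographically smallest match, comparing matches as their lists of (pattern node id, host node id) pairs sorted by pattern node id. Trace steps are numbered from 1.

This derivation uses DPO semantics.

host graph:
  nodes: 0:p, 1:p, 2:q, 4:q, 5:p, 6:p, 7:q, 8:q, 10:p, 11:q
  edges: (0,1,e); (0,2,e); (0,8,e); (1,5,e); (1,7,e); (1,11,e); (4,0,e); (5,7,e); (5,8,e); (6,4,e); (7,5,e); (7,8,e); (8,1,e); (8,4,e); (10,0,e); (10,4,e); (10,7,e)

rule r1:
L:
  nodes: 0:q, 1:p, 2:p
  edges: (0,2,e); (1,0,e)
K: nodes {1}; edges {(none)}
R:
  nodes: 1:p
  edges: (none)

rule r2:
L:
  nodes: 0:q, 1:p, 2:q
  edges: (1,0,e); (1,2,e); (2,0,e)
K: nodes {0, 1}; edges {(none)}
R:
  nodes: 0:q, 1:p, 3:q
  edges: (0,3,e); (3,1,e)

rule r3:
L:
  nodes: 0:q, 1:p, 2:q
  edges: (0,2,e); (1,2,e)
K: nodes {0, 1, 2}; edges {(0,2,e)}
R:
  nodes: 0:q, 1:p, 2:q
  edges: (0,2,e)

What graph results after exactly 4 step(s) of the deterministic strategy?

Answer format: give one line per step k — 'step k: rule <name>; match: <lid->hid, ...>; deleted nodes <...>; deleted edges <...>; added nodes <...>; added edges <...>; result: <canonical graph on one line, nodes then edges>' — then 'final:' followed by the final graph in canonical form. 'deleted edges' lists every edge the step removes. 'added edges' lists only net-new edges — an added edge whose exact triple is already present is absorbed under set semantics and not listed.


step 1: rule r3; match: 0->7, 1->0, 2->8; deleted nodes (none); deleted edges (0,8,e); added nodes (none); added edges (none); result: nodes: 0:p, 1:p, 2:q, 4:q, 5:p, 6:p, 7:q, 8:q, 10:p, 11:q edges: (0,1,e); (0,2,e); (1,5,e); (1,7,e); (1,11,e); (4,0,e); (5,7,e); (5,8,e); (6,4,e); (7,5,e); (7,8,e); (8,1,e); (8,4,e); (10,0,e); (10,4,e); (10,7,e)
step 2: rule r3; match: 0->7, 1->5, 2->8; deleted nodes (none); deleted edges (5,8,e); added nodes (none); added edges (none); result: nodes: 0:p, 1:p, 2:q, 4:q, 5:p, 6:p, 7:q, 8:q, 10:p, 11:q edges: (0,1,e); (0,2,e); (1,5,e); (1,7,e); (1,11,e); (4,0,e); (5,7,e); (6,4,e); (7,5,e); (7,8,e); (8,1,e); (8,4,e); (10,0,e); (10,4,e); (10,7,e)
step 3: rule r3; match: 0->8, 1->6, 2->4; deleted nodes (none); deleted edges (6,4,e); added nodes (none); added edges (none); result: nodes: 0:p, 1:p, 2:q, 4:q, 5:p, 6:p, 7:q, 8:q, 10:p, 11:q edges: (0,1,e); (0,2,e); (1,5,e); (1,7,e); (1,11,e); (4,0,e); (5,7,e); (7,5,e); (7,8,e); (8,1,e); (8,4,e); (10,0,e); (10,4,e); (10,7,e)
step 4: rule r3; match: 0->8, 1->10, 2->4; deleted nodes (none); deleted edges (10,4,e); added nodes (none); added edges (none); result: nodes: 0:p, 1:p, 2:q, 4:q, 5:p, 6:p, 7:q, 8:q, 10:p, 11:q edges: (0,1,e); (0,2,e); (1,5,e); (1,7,e); (1,11,e); (4,0,e); (5,7,e); (7,5,e); (7,8,e); (8,1,e); (8,4,e); (10,0,e); (10,7,e)
final:
nodes: 0:p, 1:p, 2:q, 4:q, 5:p, 6:p, 7:q, 8:q, 10:p, 11:q
edges: (0,1,e); (0,2,e); (1,5,e); (1,7,e); (1,11,e); (4,0,e); (5,7,e); (7,5,e); (7,8,e); (8,1,e); (8,4,e); (10,0,e); (10,7,e)


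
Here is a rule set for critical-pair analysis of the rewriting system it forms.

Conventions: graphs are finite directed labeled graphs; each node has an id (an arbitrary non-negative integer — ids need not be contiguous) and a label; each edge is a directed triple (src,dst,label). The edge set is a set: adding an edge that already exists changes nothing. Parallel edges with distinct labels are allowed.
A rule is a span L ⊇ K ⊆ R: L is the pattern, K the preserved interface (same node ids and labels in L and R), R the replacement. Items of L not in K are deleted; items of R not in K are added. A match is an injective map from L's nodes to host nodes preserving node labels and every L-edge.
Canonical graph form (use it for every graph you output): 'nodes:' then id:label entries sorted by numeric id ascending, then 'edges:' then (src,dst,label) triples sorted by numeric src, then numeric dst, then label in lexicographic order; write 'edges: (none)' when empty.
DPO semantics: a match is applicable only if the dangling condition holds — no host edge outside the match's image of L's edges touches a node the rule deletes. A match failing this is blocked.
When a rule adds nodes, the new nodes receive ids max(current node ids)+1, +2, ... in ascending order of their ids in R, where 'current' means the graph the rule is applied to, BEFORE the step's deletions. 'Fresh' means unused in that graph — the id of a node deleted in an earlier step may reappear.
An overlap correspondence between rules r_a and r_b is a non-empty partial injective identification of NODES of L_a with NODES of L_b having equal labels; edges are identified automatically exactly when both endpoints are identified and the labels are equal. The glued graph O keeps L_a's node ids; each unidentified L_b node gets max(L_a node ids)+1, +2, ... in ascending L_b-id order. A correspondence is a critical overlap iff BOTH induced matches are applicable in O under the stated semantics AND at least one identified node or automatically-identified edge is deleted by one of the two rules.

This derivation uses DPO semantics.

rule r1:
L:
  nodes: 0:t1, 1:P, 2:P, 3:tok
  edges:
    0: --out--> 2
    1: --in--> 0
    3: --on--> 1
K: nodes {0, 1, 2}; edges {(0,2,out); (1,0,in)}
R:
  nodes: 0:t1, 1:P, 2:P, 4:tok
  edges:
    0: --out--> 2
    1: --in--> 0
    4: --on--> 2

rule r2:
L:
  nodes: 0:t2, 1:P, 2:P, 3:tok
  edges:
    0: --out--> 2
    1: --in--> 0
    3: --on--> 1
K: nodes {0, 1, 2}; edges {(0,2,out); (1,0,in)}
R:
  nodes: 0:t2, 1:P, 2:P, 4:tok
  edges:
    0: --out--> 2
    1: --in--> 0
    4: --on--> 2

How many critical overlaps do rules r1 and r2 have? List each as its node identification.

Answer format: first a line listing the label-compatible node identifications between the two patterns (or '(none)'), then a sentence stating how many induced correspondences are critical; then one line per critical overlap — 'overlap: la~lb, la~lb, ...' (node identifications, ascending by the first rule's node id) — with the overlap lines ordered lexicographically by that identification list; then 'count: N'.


label-compatible node identifications between L(r1) and L(r2): 1~1, 1~2, 2~1, 2~2, 3~3
2 of the induced correspondences are critical overlaps of r1 and r2.
overlap: 1~1, 2~2, 3~3
overlap: 1~1, 3~3
count: 2


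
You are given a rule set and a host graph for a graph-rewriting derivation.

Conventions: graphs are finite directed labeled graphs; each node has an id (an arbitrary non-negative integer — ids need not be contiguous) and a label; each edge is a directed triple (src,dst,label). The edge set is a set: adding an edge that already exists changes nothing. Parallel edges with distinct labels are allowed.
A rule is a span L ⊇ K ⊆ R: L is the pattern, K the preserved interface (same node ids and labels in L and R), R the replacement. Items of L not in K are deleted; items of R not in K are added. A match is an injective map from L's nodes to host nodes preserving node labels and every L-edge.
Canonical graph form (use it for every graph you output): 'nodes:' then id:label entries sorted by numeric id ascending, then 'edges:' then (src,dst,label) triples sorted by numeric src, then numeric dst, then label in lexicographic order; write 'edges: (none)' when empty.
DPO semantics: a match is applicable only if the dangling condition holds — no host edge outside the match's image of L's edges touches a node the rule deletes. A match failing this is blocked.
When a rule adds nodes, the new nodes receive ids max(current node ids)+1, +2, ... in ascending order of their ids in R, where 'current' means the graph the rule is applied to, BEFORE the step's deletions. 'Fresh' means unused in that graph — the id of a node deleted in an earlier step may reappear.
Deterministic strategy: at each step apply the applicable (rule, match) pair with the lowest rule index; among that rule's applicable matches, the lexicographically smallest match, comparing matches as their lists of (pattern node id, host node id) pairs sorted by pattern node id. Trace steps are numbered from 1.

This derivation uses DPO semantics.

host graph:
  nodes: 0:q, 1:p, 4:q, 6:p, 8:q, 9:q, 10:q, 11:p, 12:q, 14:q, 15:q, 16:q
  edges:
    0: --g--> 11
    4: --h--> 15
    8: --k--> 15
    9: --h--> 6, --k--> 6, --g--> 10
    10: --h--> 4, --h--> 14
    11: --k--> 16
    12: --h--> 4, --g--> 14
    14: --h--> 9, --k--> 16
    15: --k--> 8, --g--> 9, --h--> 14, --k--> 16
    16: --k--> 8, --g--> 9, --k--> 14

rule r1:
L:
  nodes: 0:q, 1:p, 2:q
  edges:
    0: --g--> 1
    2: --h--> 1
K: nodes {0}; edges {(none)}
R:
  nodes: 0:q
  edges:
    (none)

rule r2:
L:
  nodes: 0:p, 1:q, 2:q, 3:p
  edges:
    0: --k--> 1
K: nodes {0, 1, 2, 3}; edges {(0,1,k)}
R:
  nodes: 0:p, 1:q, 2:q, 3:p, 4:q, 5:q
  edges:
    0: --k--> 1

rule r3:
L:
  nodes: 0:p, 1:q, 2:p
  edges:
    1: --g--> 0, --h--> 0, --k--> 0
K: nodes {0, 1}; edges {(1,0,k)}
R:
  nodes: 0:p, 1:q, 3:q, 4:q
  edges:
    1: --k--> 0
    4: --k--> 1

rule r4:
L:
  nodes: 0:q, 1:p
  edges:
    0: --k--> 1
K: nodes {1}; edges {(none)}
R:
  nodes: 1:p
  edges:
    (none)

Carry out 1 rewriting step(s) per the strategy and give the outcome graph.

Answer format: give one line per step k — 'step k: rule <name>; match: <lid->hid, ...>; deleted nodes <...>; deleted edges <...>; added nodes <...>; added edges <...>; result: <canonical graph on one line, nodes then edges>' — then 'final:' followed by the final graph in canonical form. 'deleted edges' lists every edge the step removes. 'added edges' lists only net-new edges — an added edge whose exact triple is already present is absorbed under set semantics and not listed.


step 1: rule r2; match: 0->11, 1->16, 2->0, 3->1; deleted nodes (none); deleted edges (none); added nodes 17, 18; added edges (none); result: nodes: 0:q, 1:p, 4:q, 6:p, 8:q, 9:q, 10:q, 11:p, 12:q, 14:q, 15:q, 16:q, 17:q, 18:q edges: (0,11,g); (4,15,h); (8,15,k); (9,6,h); (9,6,k); (9,10,g); (10,4,h); (10,14,h); (11,16,k); (12,4,h); (12,14,g); (14,9,h); (14,16,k); (15,8,k); (15,9,g); (15,14,h); (15,16,k); (16,8,k); (16,9,g); (16,14,k)
final:
nodes: 0:q, 1:p, 4:q, 6:p, 8:q, 9:q, 10:q, 11:p, 12:q, 14:q, 15:q, 16:q, 17:q, 18:q
edges: (0,11,g); (4,15,h); (8,15,k); (9,6,h); (9,6,k); (9,10,g); (10,4,h); (10,14,h); (11,16,k); (12,4,h); (12,14,g); (14,9,h); (14,16,k); (15,8,k); (15,9,g); (15,14,h); (15,16,k); (16,8,k); (16,9,g); (16,14,k)


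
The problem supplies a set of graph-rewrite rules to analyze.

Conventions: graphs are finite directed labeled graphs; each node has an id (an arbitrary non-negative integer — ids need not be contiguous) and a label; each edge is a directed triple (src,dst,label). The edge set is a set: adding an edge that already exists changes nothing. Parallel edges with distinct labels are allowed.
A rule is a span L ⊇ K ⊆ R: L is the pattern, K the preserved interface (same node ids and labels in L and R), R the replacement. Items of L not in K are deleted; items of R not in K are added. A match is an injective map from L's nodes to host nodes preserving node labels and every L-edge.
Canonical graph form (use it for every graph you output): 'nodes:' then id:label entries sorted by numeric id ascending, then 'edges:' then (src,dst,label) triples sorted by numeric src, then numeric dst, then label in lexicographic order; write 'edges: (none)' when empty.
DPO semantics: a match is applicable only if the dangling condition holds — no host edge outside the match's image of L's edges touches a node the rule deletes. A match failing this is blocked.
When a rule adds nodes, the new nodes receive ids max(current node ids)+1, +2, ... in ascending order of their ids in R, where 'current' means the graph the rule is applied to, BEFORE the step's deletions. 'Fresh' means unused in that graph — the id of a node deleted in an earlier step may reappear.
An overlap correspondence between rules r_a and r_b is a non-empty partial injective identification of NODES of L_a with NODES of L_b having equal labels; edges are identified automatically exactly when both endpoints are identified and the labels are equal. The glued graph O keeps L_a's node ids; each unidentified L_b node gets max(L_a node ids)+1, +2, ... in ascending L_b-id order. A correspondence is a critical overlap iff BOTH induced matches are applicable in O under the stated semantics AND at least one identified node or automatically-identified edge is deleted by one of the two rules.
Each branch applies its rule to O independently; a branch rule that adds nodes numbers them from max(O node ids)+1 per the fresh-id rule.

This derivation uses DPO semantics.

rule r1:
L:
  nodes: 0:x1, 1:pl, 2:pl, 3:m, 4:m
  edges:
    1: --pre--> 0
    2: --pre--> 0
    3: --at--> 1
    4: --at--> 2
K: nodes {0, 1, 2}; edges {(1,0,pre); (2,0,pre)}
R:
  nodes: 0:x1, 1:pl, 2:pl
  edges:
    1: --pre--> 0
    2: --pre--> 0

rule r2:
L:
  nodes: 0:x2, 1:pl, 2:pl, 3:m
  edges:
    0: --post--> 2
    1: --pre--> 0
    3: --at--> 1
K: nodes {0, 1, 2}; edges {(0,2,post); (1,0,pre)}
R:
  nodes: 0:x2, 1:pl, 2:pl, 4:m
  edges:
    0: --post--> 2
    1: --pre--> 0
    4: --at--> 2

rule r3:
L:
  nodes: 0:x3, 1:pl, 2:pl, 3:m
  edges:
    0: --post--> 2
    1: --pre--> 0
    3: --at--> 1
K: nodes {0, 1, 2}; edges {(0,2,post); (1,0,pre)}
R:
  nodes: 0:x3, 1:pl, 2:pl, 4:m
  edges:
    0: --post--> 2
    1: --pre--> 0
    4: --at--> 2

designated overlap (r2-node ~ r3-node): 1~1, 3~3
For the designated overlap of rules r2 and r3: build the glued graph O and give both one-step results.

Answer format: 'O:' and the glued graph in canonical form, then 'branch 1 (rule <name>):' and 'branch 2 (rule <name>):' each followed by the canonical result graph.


O:
nodes: 0:x2, 1:pl, 2:pl, 3:m, 4:x3, 5:pl
edges: (0,2,post); (1,0,pre); (1,4,pre); (3,1,at); (4,5,post)
branch 1 (rule r2):
nodes: 0:x2, 1:pl, 2:pl, 4:x3, 5:pl, 6:m
edges: (0,2,post); (1,0,pre); (1,4,pre); (4,5,post); (6,2,at)
branch 2 (rule r3):
nodes: 0:x2, 1:pl, 2:pl, 4:x3, 5:pl, 6:m
edges: (0,2,post); (1,0,pre); (1,4,pre); (4,5,post); (6,5,at)
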